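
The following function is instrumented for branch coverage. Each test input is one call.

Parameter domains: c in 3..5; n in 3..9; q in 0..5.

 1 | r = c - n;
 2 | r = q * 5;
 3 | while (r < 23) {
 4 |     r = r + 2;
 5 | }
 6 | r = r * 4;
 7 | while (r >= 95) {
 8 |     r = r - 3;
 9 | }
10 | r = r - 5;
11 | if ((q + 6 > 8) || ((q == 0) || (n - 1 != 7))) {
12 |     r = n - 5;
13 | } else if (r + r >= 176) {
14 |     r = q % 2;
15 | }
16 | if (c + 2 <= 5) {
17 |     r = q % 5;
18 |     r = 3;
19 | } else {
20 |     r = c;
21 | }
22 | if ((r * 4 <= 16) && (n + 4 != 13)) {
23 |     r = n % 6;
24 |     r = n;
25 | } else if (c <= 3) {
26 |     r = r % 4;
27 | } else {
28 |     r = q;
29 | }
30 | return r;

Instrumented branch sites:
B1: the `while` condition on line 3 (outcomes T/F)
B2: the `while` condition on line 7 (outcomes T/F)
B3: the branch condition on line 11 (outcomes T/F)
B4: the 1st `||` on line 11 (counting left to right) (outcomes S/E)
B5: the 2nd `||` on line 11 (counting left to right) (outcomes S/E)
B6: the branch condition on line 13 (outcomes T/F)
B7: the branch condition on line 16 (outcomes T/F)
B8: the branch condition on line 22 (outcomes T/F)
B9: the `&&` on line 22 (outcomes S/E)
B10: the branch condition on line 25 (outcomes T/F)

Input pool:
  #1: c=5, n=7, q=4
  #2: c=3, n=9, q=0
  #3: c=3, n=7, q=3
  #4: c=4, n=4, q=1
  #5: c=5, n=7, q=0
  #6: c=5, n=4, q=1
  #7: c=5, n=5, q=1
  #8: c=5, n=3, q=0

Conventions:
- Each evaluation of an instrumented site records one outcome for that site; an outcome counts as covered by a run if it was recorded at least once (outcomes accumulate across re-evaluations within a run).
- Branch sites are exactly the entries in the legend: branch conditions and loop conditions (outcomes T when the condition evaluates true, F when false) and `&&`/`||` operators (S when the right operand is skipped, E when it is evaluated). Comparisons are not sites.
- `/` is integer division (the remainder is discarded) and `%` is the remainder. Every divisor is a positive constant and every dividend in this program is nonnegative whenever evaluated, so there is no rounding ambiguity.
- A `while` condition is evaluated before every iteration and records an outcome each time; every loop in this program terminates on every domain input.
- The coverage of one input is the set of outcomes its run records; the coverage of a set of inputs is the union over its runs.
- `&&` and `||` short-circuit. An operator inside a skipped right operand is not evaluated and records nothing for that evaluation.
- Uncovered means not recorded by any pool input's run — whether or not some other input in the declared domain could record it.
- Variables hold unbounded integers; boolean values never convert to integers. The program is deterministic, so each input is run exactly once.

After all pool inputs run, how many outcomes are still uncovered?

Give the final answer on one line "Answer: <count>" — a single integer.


#1 (c=5, n=7, q=4) -> B1->T, B1->T, B1->F, B2->T, B2->F, B4->S, B3->T, B7->F, B9->S, B8->F, B10->F; covered: B1=T, B1=F, B2=T, B2=F, B3=T, B4=S, B7=F, B8=F, B9=S, B10=F
#2 (c=3, n=9, q=0) -> B1->T, B1->T, B1->T, B1->T, B1->T, B1->T, B1->T, B1->T, B1->T, B1->T, B1->T, B1->T, B1->F, B2->T, ...; covered: B1=T, B1=F, B2=T, B2=F, B3=T, B4=E, B5=S, B7=T, B8=F, B9=E, B10=T
#3 (c=3, n=7, q=3) -> B1->T, B1->T, B1->T, B1->T, B1->F, B2->F, B4->S, B3->T, B7->T, B9->E, B8->T; covered: B1=T, B1=F, B2=F, B3=T, B4=S, B7=T, B8=T, B9=E
#4 (c=4, n=4, q=1) -> B1->T, B1->T, B1->T, B1->T, B1->T, B1->T, B1->T, B1->T, B1->T, B1->F, B2->F, B4->E, B5->E, B3->T, ...; covered: B1=T, B1=F, B2=F, B3=T, B4=E, B5=E, B7=F, B8=T, B9=E
#5 (c=5, n=7, q=0) -> B1->T, B1->T, B1->T, B1->T, B1->T, B1->T, B1->T, B1->T, B1->T, B1->T, B1->T, B1->T, B1->F, B2->T, ...; covered: B1=T, B1=F, B2=T, B2=F, B3=T, B4=E, B5=S, B7=F, B8=F, B9=S, B10=F
#6 (c=5, n=4, q=1) -> B1->T, B1->T, B1->T, B1->T, B1->T, B1->T, B1->T, B1->T, B1->T, B1->F, B2->F, B4->E, B5->E, B3->T, ...; covered: B1=T, B1=F, B2=F, B3=T, B4=E, B5=E, B7=F, B8=F, B9=S, B10=F
#7 (c=5, n=5, q=1) -> B1->T, B1->T, B1->T, B1->T, B1->T, B1->T, B1->T, B1->T, B1->T, B1->F, B2->F, B4->E, B5->E, B3->T, ...; covered: B1=T, B1=F, B2=F, B3=T, B4=E, B5=E, B7=F, B8=F, B9=S, B10=F
#8 (c=5, n=3, q=0) -> B1->T, B1->T, B1->T, B1->T, B1->T, B1->T, B1->T, B1->T, B1->T, B1->T, B1->T, B1->T, B1->F, B2->T, ...; covered: B1=T, B1=F, B2=T, B2=F, B3=T, B4=E, B5=S, B7=F, B8=F, B9=S, B10=F
union over the pool: B1=T, B1=F, B2=T, B2=F, B3=T, B4=S, B4=E, B5=S, B5=E, B7=T, B7=F, B8=T, B8=F, B9=S, B9=E, B10=T, B10=F
uncovered (3 of 20): B3=F, B6=T, B6=F
Answer: 3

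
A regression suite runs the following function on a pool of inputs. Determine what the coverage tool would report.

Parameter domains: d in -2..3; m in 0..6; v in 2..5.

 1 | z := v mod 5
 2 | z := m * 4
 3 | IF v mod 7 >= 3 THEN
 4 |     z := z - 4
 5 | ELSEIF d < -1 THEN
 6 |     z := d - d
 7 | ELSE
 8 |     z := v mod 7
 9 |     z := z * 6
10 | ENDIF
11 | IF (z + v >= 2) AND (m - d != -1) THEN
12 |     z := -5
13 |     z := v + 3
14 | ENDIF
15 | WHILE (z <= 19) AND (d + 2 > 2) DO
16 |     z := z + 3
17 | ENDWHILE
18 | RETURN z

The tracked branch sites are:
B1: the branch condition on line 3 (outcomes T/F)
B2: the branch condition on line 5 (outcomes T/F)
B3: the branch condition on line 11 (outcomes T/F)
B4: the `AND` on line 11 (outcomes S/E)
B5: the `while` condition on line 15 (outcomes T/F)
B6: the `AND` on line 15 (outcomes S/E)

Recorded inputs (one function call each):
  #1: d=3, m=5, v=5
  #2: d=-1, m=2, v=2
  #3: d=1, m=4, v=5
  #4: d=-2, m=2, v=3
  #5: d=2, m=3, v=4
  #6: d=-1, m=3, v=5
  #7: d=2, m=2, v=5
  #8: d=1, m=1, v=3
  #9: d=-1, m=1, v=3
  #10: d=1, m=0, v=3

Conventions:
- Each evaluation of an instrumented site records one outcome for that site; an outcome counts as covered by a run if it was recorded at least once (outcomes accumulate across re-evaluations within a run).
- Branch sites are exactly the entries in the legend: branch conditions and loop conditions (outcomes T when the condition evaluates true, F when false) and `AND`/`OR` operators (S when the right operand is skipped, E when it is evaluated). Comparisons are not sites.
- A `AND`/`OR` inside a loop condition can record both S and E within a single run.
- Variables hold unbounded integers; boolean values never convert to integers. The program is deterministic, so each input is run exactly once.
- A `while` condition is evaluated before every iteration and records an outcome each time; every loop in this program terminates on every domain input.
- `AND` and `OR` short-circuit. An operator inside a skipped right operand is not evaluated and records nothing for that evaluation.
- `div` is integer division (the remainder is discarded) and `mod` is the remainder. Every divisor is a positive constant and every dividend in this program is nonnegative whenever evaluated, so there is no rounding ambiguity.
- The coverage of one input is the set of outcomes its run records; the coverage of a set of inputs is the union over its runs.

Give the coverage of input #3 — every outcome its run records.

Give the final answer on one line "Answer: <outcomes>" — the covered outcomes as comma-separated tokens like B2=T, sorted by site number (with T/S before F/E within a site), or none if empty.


Event log for input #3 (d=1, m=4, v=5):
  B1->T, B4->E, B3->T, B6->E, B5->T, B6->E, B5->T, B6->E, B5->T, B6->E
  B5->T, B6->S, B5->F
deduplicating events, the covered set is: B1=T, B3=T, B4=E, B5=T, B5=F, B6=S, B6=E
Answer: B1=T, B3=T, B4=E, B5=T, B5=F, B6=S, B6=E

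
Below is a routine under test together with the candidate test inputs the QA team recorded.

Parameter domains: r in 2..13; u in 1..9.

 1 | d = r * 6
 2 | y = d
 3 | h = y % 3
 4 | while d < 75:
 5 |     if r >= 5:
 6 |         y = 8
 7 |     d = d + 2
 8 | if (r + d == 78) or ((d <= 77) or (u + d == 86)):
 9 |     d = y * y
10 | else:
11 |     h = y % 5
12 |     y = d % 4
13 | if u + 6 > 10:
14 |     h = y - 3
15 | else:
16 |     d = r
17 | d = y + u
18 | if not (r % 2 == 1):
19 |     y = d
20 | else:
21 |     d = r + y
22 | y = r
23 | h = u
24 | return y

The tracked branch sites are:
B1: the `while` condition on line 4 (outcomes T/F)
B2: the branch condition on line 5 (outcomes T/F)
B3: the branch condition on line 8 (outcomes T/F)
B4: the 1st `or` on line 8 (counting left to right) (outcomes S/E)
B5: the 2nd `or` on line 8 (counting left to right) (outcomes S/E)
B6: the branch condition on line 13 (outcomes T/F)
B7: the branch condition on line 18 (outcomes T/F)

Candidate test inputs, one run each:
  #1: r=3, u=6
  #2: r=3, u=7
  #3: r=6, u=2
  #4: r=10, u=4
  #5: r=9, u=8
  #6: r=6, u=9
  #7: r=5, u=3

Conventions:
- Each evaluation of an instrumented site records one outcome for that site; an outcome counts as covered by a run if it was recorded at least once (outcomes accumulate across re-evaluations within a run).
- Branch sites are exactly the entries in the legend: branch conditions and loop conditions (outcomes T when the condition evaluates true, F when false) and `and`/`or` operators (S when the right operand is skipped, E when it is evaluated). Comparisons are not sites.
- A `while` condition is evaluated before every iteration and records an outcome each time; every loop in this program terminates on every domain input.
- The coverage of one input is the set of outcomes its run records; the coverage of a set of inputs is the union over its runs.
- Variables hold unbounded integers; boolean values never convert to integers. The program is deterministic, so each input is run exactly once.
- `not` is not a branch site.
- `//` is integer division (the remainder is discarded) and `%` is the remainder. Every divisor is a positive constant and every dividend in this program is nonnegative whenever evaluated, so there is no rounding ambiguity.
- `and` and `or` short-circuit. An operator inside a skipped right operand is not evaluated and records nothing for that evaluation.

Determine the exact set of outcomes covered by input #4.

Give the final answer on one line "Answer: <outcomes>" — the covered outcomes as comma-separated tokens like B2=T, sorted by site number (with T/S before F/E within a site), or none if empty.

Simulating input #4 (r=10, u=4) step by step:
  B1->T, B2->T, B1->T, B2->T, B1->T, B2->T, B1->T, B2->T, B1->T, B2->T
  B1->T, B2->T, B1->T, B2->T, B1->T, B2->T, B1->F, B4->E, B5->S, B3->T
  B6->F, B7->T
deduplicating events, the covered set is: B1=T, B1=F, B2=T, B3=T, B4=E, B5=S, B6=F, B7=T

Answer: B1=T, B1=F, B2=T, B3=T, B4=E, B5=S, B6=F, B7=T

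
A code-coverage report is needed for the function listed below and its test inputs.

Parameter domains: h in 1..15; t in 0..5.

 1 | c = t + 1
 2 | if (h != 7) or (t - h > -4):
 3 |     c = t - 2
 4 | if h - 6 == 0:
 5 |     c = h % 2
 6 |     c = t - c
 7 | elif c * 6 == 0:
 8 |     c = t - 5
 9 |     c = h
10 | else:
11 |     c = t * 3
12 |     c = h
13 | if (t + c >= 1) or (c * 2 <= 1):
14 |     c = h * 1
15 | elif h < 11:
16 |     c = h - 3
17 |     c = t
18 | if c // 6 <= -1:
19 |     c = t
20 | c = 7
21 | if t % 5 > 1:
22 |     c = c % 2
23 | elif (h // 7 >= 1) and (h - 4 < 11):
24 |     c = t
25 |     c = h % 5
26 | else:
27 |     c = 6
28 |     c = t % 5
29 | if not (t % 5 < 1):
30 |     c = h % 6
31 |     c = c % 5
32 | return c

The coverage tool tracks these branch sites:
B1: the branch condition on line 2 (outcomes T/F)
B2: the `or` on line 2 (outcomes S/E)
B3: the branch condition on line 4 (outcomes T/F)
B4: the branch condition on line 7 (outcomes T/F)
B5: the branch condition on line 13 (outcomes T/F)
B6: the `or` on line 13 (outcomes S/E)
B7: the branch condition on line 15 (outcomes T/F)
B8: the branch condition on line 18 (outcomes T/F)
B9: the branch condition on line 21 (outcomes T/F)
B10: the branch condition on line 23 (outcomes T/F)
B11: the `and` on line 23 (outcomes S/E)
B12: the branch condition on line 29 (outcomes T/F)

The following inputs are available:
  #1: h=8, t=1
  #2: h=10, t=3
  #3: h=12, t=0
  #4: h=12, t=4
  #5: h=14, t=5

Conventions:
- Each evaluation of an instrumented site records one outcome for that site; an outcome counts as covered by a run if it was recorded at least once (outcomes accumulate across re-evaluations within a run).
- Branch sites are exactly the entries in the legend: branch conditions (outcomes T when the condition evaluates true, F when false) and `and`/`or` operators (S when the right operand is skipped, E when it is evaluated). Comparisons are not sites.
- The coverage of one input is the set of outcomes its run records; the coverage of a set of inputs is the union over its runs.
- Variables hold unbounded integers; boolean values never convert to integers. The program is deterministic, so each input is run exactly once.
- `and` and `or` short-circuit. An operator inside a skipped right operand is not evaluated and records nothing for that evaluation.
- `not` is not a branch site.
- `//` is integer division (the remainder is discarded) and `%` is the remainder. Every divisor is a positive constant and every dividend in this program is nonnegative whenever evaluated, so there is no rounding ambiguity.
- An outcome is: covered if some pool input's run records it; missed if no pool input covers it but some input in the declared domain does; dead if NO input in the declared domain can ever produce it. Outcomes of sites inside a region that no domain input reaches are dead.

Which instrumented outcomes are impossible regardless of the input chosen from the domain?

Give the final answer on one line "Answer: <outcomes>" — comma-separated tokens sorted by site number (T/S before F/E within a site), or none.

checking every outcome against all 90 domain inputs:
  B5=F: unreachable across the whole domain -> dead
  B7=T: unreachable across the whole domain -> dead
  B7=F: unreachable across the whole domain -> dead
  B8=T: unreachable across the whole domain -> dead
  reachable outcomes have witnesses, e.g. B1=T (e.g. h=1, t=0), B1=F (e.g. h=7, t=0), B2=S (e.g. h=1, t=0), B2=E (e.g. h=7, t=0)

Answer: B5=F, B7=T, B7=F, B8=T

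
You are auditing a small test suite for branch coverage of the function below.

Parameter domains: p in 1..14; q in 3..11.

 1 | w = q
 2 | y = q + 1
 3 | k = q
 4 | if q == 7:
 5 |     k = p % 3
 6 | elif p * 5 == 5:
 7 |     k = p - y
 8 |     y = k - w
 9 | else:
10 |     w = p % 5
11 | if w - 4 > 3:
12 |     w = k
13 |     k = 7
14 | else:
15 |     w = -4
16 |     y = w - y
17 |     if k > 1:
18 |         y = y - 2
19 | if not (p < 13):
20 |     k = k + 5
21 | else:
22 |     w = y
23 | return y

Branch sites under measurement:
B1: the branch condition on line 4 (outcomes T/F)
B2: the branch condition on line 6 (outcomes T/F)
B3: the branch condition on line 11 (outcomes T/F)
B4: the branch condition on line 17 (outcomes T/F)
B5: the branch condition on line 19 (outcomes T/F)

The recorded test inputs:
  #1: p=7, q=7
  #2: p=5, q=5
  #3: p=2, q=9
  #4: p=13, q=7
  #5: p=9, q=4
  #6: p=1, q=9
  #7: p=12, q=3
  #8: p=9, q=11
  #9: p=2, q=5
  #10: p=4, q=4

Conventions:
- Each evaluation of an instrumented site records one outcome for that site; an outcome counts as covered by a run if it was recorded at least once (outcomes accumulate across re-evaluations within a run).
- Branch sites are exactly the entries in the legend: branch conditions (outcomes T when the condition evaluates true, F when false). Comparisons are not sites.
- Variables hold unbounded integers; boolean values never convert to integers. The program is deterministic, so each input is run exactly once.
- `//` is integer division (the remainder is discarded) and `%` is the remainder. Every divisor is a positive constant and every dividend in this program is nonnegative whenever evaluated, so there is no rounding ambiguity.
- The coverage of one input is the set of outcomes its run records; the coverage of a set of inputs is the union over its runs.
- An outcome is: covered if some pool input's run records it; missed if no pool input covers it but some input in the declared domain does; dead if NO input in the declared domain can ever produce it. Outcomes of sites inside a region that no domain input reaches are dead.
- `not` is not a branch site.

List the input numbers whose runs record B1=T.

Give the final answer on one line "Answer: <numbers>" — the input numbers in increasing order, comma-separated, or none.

input #1 (p=7, q=7): records B1=T
input #2 (p=5, q=5): does not record B1=T
input #3 (p=2, q=9): does not record B1=T
input #4 (p=13, q=7): records B1=T
input #5 (p=9, q=4): does not record B1=T
input #6 (p=1, q=9): does not record B1=T
input #7 (p=12, q=3): does not record B1=T
input #8 (p=9, q=11): does not record B1=T
input #9 (p=2, q=5): does not record B1=T
input #10 (p=4, q=4): does not record B1=T

Answer: 1, 4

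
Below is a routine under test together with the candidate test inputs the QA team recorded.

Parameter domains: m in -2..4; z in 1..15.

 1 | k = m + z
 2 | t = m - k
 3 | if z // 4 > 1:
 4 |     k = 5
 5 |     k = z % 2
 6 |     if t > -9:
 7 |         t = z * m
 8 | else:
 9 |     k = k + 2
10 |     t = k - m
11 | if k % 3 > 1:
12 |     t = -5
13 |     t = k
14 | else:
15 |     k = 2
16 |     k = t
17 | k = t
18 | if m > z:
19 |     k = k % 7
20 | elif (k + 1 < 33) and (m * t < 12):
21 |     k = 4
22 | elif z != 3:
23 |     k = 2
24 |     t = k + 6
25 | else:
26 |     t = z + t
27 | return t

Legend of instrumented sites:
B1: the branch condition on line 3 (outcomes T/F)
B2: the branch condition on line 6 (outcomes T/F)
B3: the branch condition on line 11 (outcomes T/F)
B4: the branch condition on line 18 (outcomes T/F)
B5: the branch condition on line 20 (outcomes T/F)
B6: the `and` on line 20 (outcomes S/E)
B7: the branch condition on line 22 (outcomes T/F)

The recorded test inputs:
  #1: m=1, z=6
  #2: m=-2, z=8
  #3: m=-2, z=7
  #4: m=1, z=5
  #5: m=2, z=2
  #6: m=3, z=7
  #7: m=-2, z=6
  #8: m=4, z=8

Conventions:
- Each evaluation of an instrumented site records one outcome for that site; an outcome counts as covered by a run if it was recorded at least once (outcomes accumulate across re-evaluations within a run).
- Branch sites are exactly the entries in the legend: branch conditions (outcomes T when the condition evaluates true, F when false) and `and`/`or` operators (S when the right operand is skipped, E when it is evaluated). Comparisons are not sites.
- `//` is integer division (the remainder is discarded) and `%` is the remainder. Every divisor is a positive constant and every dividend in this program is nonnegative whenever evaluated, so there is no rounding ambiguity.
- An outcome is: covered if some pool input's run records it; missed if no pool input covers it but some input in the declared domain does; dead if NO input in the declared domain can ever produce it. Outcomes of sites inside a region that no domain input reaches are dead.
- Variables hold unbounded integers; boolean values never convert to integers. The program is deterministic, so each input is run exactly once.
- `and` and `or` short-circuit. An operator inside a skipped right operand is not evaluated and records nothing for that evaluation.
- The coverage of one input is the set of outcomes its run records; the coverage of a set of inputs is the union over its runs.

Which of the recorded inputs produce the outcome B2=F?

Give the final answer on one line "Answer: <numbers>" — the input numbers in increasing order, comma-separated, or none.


input #1 (m=1, z=6): does not produce B2=F
input #2 (m=-2, z=8): does not produce B2=F
input #3 (m=-2, z=7): does not produce B2=F
input #4 (m=1, z=5): does not produce B2=F
input #5 (m=2, z=2): does not produce B2=F
input #6 (m=3, z=7): does not produce B2=F
input #7 (m=-2, z=6): does not produce B2=F
input #8 (m=4, z=8): does not produce B2=F
Answer: none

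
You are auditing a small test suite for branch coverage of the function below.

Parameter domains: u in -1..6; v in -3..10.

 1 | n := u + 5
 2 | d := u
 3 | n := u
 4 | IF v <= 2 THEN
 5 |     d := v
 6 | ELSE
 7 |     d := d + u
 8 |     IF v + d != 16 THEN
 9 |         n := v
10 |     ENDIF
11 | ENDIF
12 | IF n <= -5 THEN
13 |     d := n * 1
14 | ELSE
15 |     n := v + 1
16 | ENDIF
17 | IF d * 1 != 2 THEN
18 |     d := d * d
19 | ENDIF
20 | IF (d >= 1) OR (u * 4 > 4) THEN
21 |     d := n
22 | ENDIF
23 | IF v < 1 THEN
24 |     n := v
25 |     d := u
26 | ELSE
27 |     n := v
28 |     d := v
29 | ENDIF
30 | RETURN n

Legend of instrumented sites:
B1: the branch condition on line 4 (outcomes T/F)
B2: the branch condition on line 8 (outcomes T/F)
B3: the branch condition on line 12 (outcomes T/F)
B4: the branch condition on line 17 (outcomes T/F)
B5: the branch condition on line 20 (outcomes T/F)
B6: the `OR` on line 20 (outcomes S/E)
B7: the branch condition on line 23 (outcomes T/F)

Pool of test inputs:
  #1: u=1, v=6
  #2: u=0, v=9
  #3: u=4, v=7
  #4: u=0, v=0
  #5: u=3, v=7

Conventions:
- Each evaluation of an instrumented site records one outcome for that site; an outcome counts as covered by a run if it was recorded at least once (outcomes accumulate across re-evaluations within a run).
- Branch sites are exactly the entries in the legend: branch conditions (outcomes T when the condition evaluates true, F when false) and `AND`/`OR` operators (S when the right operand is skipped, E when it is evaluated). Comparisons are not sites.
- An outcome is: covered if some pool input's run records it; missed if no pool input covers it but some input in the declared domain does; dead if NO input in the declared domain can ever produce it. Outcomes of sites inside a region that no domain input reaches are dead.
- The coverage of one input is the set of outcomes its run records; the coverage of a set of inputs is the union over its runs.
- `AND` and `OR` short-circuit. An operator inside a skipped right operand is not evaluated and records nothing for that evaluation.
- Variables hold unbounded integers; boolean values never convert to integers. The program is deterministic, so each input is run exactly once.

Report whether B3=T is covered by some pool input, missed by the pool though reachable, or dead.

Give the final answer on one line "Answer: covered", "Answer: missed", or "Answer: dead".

no pool input records B3=T
checking all 112 inputs in the declared domain: B3=T is never recorded -> dead

Answer: dead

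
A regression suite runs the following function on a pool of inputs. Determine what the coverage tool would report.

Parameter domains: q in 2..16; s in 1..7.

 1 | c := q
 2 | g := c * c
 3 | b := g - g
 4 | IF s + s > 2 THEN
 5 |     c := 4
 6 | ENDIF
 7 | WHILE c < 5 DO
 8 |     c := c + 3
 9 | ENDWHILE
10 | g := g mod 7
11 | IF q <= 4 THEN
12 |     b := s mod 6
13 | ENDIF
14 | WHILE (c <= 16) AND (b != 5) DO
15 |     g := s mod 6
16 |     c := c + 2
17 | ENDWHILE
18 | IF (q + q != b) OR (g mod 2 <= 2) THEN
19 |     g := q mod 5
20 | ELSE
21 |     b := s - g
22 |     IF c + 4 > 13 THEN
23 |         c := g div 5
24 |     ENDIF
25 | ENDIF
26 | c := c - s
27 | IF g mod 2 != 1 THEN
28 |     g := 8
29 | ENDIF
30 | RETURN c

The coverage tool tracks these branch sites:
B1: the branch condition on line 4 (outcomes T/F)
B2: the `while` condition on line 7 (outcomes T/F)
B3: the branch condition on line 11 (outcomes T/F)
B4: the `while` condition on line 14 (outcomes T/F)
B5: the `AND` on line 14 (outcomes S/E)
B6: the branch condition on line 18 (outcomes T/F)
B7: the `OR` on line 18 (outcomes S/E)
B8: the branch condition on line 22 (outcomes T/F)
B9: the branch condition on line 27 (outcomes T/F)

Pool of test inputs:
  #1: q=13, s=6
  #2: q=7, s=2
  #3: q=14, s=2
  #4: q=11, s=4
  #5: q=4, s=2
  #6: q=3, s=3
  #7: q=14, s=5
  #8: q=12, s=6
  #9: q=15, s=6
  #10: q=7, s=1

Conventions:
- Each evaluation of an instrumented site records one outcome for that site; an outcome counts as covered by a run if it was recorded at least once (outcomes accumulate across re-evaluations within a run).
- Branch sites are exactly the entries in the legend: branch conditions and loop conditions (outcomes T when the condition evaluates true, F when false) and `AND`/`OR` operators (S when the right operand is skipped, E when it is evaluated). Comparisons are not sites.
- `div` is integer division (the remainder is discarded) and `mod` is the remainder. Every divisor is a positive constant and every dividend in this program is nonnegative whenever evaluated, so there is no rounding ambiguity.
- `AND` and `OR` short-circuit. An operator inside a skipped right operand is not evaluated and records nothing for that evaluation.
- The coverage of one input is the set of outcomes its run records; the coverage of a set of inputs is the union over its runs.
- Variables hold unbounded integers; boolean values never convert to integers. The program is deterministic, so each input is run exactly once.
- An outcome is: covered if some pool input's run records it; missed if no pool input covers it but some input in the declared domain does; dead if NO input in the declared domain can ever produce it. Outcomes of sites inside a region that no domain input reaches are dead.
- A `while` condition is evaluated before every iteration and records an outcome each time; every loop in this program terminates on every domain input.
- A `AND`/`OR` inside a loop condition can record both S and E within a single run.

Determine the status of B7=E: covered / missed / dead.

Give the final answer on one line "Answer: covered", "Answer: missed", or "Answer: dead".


no pool input records B7=E
but domain input (q=2, s=4) does record it -> reachable, so missed
Answer: missed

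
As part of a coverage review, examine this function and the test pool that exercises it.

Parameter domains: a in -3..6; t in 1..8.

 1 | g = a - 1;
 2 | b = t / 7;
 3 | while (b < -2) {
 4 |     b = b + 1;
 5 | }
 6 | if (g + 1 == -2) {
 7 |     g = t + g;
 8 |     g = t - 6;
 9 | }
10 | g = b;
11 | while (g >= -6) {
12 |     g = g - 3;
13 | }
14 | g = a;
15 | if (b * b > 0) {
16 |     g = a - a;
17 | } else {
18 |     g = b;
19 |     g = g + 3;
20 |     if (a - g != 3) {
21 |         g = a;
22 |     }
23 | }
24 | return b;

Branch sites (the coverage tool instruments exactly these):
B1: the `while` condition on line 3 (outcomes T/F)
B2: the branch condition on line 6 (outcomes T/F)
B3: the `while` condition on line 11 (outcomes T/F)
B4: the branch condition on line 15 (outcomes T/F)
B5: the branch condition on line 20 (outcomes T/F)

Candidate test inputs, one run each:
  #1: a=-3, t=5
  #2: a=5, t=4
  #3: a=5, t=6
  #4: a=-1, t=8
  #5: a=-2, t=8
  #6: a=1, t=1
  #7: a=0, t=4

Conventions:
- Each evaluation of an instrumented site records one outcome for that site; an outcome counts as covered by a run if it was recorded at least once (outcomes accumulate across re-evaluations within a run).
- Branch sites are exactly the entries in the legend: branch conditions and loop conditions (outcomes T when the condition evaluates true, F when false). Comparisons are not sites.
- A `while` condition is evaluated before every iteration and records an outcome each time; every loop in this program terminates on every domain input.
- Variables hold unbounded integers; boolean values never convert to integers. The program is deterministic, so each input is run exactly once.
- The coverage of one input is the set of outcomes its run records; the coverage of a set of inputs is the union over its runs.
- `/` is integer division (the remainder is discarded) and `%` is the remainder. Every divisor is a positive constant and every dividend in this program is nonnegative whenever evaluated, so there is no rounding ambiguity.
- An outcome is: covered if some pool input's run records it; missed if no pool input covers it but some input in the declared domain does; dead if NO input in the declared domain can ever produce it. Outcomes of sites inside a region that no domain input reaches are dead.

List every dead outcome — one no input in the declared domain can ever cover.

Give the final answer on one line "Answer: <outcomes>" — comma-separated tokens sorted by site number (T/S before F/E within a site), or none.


sweeping the full domain (80 inputs) for each outcome:
  B1=T: unreachable across the whole domain -> dead
  reachable outcomes have witnesses, e.g. B1=F (e.g. a=-3, t=1), B2=T (e.g. a=-2, t=1), B2=F (e.g. a=-3, t=1), B3=T (e.g. a=-3, t=1)
Answer: B1=T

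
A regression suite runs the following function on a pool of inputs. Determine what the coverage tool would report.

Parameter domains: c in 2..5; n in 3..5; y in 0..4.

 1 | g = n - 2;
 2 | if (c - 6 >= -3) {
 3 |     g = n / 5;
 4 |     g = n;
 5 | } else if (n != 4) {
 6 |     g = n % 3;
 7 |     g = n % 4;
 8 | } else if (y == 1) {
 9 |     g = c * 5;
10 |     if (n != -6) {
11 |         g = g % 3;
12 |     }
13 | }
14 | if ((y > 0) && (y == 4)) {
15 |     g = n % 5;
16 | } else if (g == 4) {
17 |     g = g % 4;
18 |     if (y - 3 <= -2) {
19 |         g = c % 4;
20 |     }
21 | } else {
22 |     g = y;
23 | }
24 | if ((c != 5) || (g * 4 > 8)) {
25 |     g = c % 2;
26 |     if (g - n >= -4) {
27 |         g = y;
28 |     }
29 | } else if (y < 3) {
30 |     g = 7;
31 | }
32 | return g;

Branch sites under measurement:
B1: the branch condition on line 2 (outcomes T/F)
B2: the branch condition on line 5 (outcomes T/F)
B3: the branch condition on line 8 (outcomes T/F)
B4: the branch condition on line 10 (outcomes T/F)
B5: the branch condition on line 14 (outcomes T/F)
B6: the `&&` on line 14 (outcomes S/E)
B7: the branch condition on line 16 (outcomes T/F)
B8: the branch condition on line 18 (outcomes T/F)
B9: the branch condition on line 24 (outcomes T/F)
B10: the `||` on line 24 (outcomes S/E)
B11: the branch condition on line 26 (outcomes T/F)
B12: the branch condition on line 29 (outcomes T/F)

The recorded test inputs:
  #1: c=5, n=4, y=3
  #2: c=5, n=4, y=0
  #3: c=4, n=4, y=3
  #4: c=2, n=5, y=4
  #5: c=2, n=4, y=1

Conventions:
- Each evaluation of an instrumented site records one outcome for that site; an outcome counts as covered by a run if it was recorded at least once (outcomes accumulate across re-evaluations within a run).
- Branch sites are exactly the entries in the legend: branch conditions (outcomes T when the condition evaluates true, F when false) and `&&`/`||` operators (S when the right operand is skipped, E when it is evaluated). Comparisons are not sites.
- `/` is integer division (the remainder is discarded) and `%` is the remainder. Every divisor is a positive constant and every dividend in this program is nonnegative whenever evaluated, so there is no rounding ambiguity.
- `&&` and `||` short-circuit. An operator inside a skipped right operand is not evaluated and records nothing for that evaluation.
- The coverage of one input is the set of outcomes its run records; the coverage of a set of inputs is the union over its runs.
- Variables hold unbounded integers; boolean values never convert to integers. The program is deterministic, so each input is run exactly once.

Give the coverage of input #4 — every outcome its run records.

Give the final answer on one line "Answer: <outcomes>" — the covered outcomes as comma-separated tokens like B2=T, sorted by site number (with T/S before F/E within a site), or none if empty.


Simulating input #4 (c=2, n=5, y=4) step by step:
  B1->F, B2->T, B6->E, B5->T, B10->S, B9->T, B11->F
as a set, this run covers: B1=F, B2=T, B5=T, B6=E, B9=T, B10=S, B11=F
Answer: B1=F, B2=T, B5=T, B6=E, B9=T, B10=S, B11=F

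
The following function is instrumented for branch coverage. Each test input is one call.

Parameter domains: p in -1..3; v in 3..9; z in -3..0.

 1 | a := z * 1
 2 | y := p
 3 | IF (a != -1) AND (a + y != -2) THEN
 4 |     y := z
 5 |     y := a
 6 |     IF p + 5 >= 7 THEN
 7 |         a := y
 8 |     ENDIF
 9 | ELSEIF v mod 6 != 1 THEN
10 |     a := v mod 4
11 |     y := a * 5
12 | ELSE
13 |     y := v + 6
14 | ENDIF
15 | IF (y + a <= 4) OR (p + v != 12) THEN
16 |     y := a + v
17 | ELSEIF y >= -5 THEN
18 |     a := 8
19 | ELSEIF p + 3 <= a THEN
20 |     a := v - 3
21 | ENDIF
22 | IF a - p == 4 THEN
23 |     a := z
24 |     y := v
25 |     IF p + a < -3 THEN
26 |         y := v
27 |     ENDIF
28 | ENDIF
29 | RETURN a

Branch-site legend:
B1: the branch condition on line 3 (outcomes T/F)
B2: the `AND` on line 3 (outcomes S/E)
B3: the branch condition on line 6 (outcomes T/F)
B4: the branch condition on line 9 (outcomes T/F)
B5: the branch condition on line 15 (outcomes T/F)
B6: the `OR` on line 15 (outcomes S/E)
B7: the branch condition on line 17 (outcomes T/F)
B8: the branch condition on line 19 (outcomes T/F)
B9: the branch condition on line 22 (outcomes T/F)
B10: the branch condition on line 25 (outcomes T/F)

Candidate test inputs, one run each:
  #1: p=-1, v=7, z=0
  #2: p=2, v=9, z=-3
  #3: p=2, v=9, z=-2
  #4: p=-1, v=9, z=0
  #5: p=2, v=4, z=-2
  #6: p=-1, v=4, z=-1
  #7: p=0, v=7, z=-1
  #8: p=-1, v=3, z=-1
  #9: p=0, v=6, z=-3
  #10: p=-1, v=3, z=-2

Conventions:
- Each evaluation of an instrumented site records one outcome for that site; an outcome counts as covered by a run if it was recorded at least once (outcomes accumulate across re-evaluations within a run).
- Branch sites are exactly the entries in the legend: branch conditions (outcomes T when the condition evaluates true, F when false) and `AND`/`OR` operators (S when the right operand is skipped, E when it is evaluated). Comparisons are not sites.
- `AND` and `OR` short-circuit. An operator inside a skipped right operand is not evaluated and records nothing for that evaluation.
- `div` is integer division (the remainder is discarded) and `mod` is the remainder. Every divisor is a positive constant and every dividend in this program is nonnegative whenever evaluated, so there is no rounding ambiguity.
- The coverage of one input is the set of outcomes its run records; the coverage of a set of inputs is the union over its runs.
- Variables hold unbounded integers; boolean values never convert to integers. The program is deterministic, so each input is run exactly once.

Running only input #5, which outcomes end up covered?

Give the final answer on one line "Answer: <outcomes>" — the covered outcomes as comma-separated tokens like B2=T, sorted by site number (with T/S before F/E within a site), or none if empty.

Simulating input #5 (p=2, v=4, z=-2) step by step:
  B2->E, B1->T, B3->T, B6->S, B5->T, B9->F
collecting distinct outcomes: B1=T, B2=E, B3=T, B5=T, B6=S, B9=F

Answer: B1=T, B2=E, B3=T, B5=T, B6=S, B9=F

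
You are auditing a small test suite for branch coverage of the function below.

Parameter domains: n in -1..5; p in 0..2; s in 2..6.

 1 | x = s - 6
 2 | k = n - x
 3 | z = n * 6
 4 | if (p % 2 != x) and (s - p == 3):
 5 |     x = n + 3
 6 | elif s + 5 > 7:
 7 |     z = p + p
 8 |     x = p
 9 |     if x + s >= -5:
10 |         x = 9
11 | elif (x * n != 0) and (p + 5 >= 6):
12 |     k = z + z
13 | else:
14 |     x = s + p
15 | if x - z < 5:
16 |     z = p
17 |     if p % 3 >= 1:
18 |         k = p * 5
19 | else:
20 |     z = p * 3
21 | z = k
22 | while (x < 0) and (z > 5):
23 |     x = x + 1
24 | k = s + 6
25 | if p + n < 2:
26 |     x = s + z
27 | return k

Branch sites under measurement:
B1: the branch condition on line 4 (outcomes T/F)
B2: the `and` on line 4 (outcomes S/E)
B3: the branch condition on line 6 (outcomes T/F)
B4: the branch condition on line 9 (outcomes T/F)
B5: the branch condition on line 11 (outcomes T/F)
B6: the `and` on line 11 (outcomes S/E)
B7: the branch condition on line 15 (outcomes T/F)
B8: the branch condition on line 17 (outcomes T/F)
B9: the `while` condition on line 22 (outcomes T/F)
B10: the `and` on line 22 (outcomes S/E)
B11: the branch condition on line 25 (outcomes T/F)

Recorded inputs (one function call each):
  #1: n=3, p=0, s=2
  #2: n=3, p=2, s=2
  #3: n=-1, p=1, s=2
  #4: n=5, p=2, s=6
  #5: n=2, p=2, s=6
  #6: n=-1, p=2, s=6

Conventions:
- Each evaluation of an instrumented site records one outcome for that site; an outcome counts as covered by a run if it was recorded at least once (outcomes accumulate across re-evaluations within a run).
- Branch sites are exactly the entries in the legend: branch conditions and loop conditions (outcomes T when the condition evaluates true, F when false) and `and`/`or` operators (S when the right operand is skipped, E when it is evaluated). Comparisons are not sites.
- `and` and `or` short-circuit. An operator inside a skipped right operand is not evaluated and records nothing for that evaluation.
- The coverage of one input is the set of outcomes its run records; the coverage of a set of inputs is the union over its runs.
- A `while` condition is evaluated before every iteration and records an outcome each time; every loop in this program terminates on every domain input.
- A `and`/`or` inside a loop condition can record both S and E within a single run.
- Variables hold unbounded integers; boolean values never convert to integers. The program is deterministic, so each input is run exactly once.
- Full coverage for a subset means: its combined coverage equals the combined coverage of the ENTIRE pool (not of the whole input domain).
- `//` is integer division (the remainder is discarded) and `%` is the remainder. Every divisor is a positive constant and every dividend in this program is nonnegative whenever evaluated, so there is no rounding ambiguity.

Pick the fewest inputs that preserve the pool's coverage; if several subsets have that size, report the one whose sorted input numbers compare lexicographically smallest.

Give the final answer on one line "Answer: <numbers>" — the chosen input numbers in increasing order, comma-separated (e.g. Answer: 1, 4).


test 1 (n=3, p=0, s=2) fires B2->E, B1->F, B3->F, B6->E, B5->F, B7->T, B8->F, B10->S, B9->F, B11->F; hits B1=F, B2=E, B3=F, B5=F, B6=E, B7=T, B8=F, B9=F, B10=S, B11=F
test 2 (n=3, p=2, s=2) fires B2->E, B1->F, B3->F, B6->E, B5->T, B7->T, B8->T, B10->E, B9->T, B10->E, B9->T, B10->E, B9->T, B10->E, ...; hits B1=F, B2=E, B3=F, B5=T, B6=E, B7=T, B8=T, B9=T, B9=F, B10=S, B10=E, B11=F
test 3 (n=-1, p=1, s=2) fires B2->E, B1->F, B3->F, B6->E, B5->T, B7->T, B8->T, B10->E, B9->F, B11->T; hits B1=F, B2=E, B3=F, B5=T, B6=E, B7=T, B8=T, B9=F, B10=E, B11=T
test 4 (n=5, p=2, s=6) fires B2->S, B1->F, B3->T, B4->T, B7->F, B10->S, B9->F, B11->F; hits B1=F, B2=S, B3=T, B4=T, B7=F, B9=F, B10=S, B11=F
test 5 (n=2, p=2, s=6) fires B2->S, B1->F, B3->T, B4->T, B7->F, B10->S, B9->F, B11->F; hits B1=F, B2=S, B3=T, B4=T, B7=F, B9=F, B10=S, B11=F
test 6 (n=-1, p=2, s=6) fires B2->S, B1->F, B3->T, B4->T, B7->F, B10->S, B9->F, B11->T; hits B1=F, B2=S, B3=T, B4=T, B7=F, B9=F, B10=S, B11=T
the full pool covers 19 outcomes: B1=F, B2=S, B2=E, B3=T, B3=F, B4=T, B5=T, B5=F, B6=E, B7=T, B7=F, B8=T, B8=F, B9=T, B9=F, B10=S, B10=E, B11=T, B11=F
every size-1 subset falls short of the 19 outcomes (best: 12/19)
every size-2 subset falls short of the 19 outcomes (best: 17/19)
at size 3, {1, 2, 6} reaches all 19 outcomes; every lexicographically earlier size-3 subset fails
Answer: 1, 2, 6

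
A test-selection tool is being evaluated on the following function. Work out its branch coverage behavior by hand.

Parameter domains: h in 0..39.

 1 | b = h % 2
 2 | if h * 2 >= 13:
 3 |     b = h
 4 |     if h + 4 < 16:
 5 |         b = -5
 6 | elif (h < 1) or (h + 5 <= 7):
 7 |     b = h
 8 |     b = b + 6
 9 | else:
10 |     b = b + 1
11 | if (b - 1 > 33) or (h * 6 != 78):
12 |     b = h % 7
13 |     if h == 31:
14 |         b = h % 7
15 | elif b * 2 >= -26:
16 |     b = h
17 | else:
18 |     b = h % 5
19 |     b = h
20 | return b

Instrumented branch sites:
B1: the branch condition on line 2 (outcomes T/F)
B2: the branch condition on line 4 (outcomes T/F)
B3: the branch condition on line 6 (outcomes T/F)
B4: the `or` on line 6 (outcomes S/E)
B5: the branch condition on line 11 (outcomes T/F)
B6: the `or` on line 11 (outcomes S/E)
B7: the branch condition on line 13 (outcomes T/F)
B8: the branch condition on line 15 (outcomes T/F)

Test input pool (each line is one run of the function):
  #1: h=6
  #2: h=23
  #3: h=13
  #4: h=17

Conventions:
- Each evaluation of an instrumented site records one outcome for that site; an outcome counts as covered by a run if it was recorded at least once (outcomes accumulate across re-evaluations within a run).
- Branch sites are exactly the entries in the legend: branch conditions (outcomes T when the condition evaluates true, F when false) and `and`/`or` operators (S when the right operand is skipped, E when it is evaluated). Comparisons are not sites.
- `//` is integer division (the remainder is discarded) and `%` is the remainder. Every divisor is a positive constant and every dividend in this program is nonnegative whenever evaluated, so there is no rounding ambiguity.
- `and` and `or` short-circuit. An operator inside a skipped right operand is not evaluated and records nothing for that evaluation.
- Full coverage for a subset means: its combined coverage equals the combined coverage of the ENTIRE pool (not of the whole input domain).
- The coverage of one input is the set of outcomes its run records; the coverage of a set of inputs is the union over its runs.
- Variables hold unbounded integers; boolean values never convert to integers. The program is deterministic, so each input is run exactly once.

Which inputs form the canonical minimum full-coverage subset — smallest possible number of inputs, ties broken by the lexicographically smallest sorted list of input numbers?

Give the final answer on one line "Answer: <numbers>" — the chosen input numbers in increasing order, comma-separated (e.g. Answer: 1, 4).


test 1 (h=6) hits B1=F, B3=F, B4=E, B5=T, B6=E, B7=F
test 2 (h=23) hits B1=T, B2=F, B5=T, B6=E, B7=F
test 3 (h=13) hits B1=T, B2=F, B5=F, B6=E, B8=T
test 4 (h=17) hits B1=T, B2=F, B5=T, B6=E, B7=F
the full pool covers 10 outcomes: B1=T, B1=F, B2=F, B3=F, B4=E, B5=T, B5=F, B6=E, B7=F, B8=T
checked all size-1 subsets: none covers 10 outcomes (max 6/10)
size 2: inputs {1, 3} cover all 10 outcomes, and no lexicographically smaller subset of this size does
Answer: 1, 3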